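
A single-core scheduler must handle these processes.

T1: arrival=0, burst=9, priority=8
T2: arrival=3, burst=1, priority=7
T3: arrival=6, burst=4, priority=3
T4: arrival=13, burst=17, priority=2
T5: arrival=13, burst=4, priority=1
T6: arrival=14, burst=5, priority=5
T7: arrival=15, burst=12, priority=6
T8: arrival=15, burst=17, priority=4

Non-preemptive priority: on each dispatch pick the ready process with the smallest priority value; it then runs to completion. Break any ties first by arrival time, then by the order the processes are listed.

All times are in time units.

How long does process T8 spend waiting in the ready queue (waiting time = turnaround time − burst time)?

19

Timeline: | T1 0-9 | T3 9-13 | T5 13-17 | T4 17-34 | T8 34-51 | T6 51-56 | T7 56-68 | T2 68-69 |
Completion: T1=9  T2=69  T3=13  T4=34  T5=17  T6=56  T7=68  T8=51
Turnaround (C−A): T1=9  T2=66  T3=7  T4=21  T5=4  T6=42  T7=53  T8=36
Waiting(T8) = turnaround − burst = 36 − 17 = 19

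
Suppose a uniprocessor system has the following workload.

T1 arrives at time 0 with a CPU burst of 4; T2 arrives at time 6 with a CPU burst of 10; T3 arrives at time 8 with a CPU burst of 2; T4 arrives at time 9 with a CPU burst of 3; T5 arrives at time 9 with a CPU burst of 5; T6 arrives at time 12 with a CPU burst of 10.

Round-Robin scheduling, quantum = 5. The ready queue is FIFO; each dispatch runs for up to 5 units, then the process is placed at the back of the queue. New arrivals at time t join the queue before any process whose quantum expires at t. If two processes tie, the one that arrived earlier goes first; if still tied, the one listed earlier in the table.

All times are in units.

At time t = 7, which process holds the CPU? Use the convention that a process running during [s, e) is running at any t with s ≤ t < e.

Timeline: | T1 0-4 | idle 4-6 | T2 6-11 | T3 11-13 | T4 13-16 | T5 16-21 | T2 21-26 | T6 26-36 |
Completion: T1=4  T2=26  T3=13  T4=16  T5=21  T6=36
Turnaround (C−A): T1=4  T2=20  T3=5  T4=7  T5=12  T6=24

T2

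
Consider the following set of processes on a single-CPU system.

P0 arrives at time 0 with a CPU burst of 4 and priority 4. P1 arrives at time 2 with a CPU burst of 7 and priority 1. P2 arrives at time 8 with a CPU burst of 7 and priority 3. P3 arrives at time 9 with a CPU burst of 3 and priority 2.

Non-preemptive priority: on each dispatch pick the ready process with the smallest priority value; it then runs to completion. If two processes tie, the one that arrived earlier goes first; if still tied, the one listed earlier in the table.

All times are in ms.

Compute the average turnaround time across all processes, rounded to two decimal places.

7.75

Schedule: | P0 0-4 | P1 4-11 | P3 11-14 | P2 14-21 |
Completion: P0=4  P1=11  P2=21  P3=14
Turnaround (C−A): P0=4  P1=9  P2=13  P3=5
Turnaround times: P0=4, P1=9, P2=13, P3=5
Average turnaround = (4+9+13+5) / 4 = 31/4 = 7.75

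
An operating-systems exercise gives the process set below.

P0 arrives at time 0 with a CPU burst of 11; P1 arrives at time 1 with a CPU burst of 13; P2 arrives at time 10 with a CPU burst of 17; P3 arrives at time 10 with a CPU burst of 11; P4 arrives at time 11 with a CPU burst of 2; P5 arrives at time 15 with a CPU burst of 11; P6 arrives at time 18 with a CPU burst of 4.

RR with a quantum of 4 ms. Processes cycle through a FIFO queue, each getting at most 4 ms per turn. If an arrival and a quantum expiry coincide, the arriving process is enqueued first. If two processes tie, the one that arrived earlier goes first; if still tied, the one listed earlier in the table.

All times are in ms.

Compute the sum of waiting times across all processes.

Schedule: | P0 0-4 | P1 4-8 | P0 8-12 | P1 12-16 | P2 16-20 | P3 20-24 | P4 24-26 | P0 26-29 | P5 29-33 | P1 33-37 | P6 37-41 | P2 41-45 | P3 45-49 | P5 49-53 | P1 53-54 | P2 54-58 | P3 58-61 | P5 61-64 | P2 64-69 |
Completion: P0=29  P1=54  P2=69  P3=61  P4=26  P5=64  P6=41
Waiting = turnaround − burst: P0=18, P1=40, P2=42, P3=40, P4=13, P5=38, P6=19
Total waiting = 18 + 40 + 42 + 40 + 13 + 38 + 19 = 210

210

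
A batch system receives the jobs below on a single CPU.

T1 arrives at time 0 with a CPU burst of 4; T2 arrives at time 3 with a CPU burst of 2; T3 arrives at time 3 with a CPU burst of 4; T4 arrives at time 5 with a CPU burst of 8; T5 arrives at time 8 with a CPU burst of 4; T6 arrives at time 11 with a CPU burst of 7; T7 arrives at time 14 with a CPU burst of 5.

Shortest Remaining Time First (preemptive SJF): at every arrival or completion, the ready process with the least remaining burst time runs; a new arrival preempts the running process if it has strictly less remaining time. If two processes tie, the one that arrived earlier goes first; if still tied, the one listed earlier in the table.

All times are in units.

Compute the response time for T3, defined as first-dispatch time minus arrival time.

3

Gantt: | T1 0-4 | T2 4-6 | T3 6-10 | T5 10-14 | T7 14-19 | T6 19-26 | T4 26-34 |
Completion: T1=4  T2=6  T3=10  T4=34  T5=14  T6=26  T7=19
Turnaround (C−A): T1=4  T2=3  T3=7  T4=29  T5=6  T6=15  T7=5
Response(T3) = first start − arrival = 6 − 3 = 3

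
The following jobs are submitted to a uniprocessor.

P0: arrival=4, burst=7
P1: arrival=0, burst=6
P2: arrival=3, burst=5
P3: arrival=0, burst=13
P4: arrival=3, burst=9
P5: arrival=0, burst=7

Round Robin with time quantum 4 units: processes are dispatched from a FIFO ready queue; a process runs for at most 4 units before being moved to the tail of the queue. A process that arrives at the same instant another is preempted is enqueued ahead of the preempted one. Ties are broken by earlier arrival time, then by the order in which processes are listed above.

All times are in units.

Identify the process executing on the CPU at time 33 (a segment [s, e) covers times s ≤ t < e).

Schedule: | P1 0-4 | P3 4-8 | P5 8-12 | P2 12-16 | P4 16-20 | P0 20-24 | P1 24-26 | P3 26-30 | P5 30-33 | P2 33-34 | P4 34-38 | P0 38-41 | P3 41-45 | P4 45-46 | P3 46-47 |
Completion: P0=41  P1=26  P2=34  P3=47  P4=46  P5=33

P2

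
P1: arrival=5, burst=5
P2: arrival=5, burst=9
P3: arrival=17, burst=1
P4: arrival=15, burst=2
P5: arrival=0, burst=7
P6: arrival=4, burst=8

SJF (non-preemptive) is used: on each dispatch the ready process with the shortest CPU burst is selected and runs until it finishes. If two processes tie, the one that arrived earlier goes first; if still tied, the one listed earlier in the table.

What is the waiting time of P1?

2

Schedule: | P5 0-7 | P1 7-12 | P6 12-20 | P3 20-21 | P4 21-23 | P2 23-32 |
Completion: P1=12  P2=32  P3=21  P4=23  P5=7  P6=20
Turnaround (C−A): P1=7  P2=27  P3=4  P4=8  P5=7  P6=16
Waiting(P1) = turnaround − burst = 7 − 5 = 2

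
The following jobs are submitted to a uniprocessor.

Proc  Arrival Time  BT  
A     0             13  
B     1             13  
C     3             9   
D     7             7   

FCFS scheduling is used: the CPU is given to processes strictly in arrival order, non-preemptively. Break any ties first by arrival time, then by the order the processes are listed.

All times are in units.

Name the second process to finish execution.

B

Timeline: | A 0-13 | B 13-26 | C 26-35 | D 35-42 |
Completion: A=13  B=26  C=35  D=42
Turnaround (C−A): A=13  B=25  C=32  D=35
Finish order: A → B → C → D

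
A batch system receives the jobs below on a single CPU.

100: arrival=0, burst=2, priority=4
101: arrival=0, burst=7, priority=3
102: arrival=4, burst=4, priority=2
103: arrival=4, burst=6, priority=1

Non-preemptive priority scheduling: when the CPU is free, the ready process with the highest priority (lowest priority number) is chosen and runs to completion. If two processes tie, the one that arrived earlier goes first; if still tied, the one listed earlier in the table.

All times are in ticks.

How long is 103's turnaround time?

9

Schedule: | 101 0-7 | 103 7-13 | 102 13-17 | 100 17-19 |
Completion: 100=19  101=7  102=17  103=13
Turnaround (C−A): 100=19  101=7  102=13  103=9
Turnaround(103) = completion − arrival = 13 − 4 = 9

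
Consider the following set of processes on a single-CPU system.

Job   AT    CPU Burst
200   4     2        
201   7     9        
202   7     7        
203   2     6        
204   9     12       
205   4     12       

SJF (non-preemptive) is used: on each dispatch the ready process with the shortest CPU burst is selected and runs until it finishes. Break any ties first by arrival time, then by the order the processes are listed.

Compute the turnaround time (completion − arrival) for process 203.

Schedule: | idle 0-2 | 203 2-8 | 200 8-10 | 202 10-17 | 201 17-26 | 205 26-38 | 204 38-50 |
Completion: 200=10  201=26  202=17  203=8  204=50  205=38
Turnaround (C−A): 200=6  201=19  202=10  203=6  204=41  205=34
Turnaround(203) = completion − arrival = 8 − 2 = 6

6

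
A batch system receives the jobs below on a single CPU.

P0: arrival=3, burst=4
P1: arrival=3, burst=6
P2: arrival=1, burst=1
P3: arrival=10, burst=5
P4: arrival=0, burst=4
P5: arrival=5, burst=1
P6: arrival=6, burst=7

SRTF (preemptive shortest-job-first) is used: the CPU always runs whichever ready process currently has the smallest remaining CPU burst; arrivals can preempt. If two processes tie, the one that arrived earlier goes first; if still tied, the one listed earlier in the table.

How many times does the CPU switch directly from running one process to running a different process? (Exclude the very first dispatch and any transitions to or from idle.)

7

Gantt: | P4 0-1 | P2 1-2 | P4 2-5 | P5 5-6 | P0 6-10 | P3 10-15 | P1 15-21 | P6 21-28 |
Completion: P0=10  P1=21  P2=2  P3=15  P4=5  P5=6  P6=28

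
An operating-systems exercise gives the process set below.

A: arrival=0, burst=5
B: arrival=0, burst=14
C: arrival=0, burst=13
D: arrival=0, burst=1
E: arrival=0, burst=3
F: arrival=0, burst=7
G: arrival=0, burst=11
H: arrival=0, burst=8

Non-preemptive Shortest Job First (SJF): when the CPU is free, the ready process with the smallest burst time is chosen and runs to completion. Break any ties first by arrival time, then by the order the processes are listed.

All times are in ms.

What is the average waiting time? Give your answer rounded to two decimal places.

Gantt: | D 0-1 | E 1-4 | A 4-9 | F 9-16 | H 16-24 | G 24-35 | C 35-48 | B 48-62 |
Completion: A=9  B=62  C=48  D=1  E=4  F=16  G=35  H=24
Waiting times: A=4, B=48, C=35, D=0, E=1, F=9, G=24, H=16
Average waiting = (4+48+35+0+1+9+24+16) / 8 = 137/8 = 17.13

17.13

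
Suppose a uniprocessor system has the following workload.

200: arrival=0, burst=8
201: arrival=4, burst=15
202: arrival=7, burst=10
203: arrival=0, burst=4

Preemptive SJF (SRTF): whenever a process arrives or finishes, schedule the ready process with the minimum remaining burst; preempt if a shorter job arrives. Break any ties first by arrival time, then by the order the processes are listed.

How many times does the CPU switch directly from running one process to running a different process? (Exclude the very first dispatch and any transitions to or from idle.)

Gantt: | 203 0-4 | 200 4-12 | 202 12-22 | 201 22-37 |
Completion: 200=12  201=37  202=22  203=4
Turnaround (C−A): 200=12  201=33  202=15  203=4

3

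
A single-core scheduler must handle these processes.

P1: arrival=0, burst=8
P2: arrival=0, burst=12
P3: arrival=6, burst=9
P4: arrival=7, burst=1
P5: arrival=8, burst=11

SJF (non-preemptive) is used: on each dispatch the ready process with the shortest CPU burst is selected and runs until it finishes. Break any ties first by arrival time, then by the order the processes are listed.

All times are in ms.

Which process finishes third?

P3

Schedule: | P1 0-8 | P4 8-9 | P3 9-18 | P5 18-29 | P2 29-41 |
Completion: P1=8  P2=41  P3=18  P4=9  P5=29
Turnaround (C−A): P1=8  P2=41  P3=12  P4=2  P5=21
Finish order: P1 → P4 → P3 → P5 → P2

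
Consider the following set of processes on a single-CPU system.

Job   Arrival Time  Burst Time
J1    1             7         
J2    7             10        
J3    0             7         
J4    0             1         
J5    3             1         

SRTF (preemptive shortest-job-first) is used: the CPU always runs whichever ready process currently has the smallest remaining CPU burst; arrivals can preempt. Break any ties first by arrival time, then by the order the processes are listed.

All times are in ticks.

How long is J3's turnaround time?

Timeline: | J4 0-1 | J3 1-3 | J5 3-4 | J3 4-9 | J1 9-16 | J2 16-26 |
Completion: J1=16  J2=26  J3=9  J4=1  J5=4
Turnaround (C−A): J1=15  J2=19  J3=9  J4=1  J5=1
Turnaround(J3) = completion − arrival = 9 − 0 = 9

9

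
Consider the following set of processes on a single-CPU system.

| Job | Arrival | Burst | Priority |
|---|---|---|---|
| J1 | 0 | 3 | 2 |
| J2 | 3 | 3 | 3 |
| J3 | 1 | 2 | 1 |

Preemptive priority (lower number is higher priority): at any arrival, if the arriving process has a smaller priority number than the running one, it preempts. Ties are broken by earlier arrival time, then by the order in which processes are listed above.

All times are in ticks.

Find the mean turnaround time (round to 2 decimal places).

4.00

Schedule: | J1 0-1 | J3 1-3 | J1 3-5 | J2 5-8 |
Completion: J1=5  J2=8  J3=3
Turnaround times: J1=5, J2=5, J3=2
Average turnaround = (5+5+2) / 3 = 12/3 = 4.00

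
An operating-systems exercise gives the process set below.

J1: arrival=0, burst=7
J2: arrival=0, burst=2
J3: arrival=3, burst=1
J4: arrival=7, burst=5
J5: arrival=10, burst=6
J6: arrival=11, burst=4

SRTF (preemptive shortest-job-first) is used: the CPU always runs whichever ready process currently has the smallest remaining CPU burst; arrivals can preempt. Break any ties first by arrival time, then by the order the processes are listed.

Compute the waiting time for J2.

Schedule: | J2 0-2 | J1 2-3 | J3 3-4 | J1 4-10 | J4 10-15 | J6 15-19 | J5 19-25 |
Completion: J1=10  J2=2  J3=4  J4=15  J5=25  J6=19
Waiting(J2) = turnaround − burst = 2 − 2 = 0

0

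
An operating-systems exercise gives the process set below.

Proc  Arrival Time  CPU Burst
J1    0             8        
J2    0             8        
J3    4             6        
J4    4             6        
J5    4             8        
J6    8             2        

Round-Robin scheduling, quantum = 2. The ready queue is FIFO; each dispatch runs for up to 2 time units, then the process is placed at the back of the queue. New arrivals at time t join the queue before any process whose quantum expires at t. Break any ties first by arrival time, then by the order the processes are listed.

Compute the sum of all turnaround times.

162

Timeline: | J1 0-2 | J2 2-4 | J1 4-6 | J3 6-8 | J4 8-10 | J5 10-12 | J2 12-14 | J1 14-16 | J6 16-18 | J3 18-20 | J4 20-22 | J5 22-24 | J2 24-26 | J1 26-28 | J3 28-30 | J4 30-32 | J5 32-34 | J2 34-36 | J5 36-38 |
Completion: J1=28  J2=36  J3=30  J4=32  J5=38  J6=18
Turnaround (C−A): J1=28  J2=36  J3=26  J4=28  J5=34  J6=10
Turnaround = completion − arrival: J1=28, J2=36, J3=26, J4=28, J5=34, J6=10
Total turnaround = 28 + 36 + 26 + 28 + 34 + 10 = 162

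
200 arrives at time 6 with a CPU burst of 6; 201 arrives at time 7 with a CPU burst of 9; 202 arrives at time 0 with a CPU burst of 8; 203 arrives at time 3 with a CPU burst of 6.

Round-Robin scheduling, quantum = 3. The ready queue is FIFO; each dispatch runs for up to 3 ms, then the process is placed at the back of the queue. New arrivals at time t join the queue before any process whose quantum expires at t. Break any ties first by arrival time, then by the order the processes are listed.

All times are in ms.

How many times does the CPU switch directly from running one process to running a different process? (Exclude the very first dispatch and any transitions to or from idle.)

Gantt: | 202 0-3 | 203 3-6 | 202 6-9 | 200 9-12 | 203 12-15 | 201 15-18 | 202 18-20 | 200 20-23 | 201 23-29 |
Completion: 200=23  201=29  202=20  203=15
Turnaround (C−A): 200=17  201=22  202=20  203=12

8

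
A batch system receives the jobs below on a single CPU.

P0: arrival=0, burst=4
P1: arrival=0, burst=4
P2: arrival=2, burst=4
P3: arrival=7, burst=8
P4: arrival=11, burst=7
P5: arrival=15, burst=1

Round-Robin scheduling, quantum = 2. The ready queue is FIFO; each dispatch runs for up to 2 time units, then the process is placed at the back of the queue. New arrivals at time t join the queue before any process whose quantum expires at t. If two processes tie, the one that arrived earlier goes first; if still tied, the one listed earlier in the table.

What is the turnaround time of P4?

Timeline: | P0 0-2 | P1 2-4 | P2 4-6 | P0 6-8 | P1 8-10 | P2 10-12 | P3 12-14 | P4 14-16 | P3 16-18 | P5 18-19 | P4 19-21 | P3 21-23 | P4 23-25 | P3 25-27 | P4 27-28 |
Completion: P0=8  P1=10  P2=12  P3=27  P4=28  P5=19
Turnaround(P4) = completion − arrival = 28 − 11 = 17

17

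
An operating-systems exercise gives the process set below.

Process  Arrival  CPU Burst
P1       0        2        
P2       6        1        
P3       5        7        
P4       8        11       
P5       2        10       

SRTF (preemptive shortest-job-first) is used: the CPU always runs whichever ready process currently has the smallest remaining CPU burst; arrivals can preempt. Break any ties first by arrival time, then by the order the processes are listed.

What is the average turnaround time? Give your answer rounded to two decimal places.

10.40

Schedule: | P1 0-2 | P5 2-6 | P2 6-7 | P5 7-13 | P3 13-20 | P4 20-31 |
Completion: P1=2  P2=7  P3=20  P4=31  P5=13
Turnaround times: P1=2, P2=1, P3=15, P4=23, P5=11
Average turnaround = (2+1+15+23+11) / 5 = 52/5 = 10.40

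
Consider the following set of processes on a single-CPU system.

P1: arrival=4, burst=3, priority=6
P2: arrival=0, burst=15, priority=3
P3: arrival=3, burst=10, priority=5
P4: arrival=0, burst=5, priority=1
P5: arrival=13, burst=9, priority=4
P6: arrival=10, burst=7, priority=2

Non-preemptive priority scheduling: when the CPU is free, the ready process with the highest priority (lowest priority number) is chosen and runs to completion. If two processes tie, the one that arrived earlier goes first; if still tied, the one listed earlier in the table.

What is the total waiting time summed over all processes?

Timeline: | P4 0-5 | P2 5-20 | P6 20-27 | P5 27-36 | P3 36-46 | P1 46-49 |
Completion: P1=49  P2=20  P3=46  P4=5  P5=36  P6=27
Turnaround (C−A): P1=45  P2=20  P3=43  P4=5  P5=23  P6=17
Waiting = turnaround − burst: P1=42, P2=5, P3=33, P4=0, P5=14, P6=10
Total waiting = 42 + 5 + 33 + 0 + 14 + 10 = 104

104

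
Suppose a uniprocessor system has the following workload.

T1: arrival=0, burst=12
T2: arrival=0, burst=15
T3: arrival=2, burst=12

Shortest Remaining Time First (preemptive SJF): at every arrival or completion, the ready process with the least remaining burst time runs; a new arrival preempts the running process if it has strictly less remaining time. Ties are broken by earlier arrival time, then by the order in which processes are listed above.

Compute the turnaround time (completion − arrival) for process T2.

39

Timeline: | T1 0-12 | T3 12-24 | T2 24-39 |
Completion: T1=12  T2=39  T3=24
Turnaround (C−A): T1=12  T2=39  T3=22
Turnaround(T2) = completion − arrival = 39 − 0 = 39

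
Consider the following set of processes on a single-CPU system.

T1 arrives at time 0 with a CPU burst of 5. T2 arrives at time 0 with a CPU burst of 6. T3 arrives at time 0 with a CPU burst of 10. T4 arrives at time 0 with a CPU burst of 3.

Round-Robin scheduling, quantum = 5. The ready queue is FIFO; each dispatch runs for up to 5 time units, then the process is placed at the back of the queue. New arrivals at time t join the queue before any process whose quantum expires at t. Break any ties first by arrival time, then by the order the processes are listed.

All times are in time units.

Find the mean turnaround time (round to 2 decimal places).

Schedule: | T1 0-5 | T2 5-10 | T3 10-15 | T4 15-18 | T2 18-19 | T3 19-24 |
Completion: T1=5  T2=19  T3=24  T4=18
Turnaround times: T1=5, T2=19, T3=24, T4=18
Average turnaround = (5+19+24+18) / 4 = 66/4 = 16.50

16.50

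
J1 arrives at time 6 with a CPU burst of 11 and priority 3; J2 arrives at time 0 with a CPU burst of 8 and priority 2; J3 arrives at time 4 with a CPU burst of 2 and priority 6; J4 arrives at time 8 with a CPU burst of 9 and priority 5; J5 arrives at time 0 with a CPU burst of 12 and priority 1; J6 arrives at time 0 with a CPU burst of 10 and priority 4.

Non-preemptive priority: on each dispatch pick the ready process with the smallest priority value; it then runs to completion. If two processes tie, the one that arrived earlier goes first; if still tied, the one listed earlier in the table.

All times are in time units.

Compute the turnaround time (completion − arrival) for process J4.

Timeline: | J5 0-12 | J2 12-20 | J1 20-31 | J6 31-41 | J4 41-50 | J3 50-52 |
Completion: J1=31  J2=20  J3=52  J4=50  J5=12  J6=41
Turnaround (C−A): J1=25  J2=20  J3=48  J4=42  J5=12  J6=41
Turnaround(J4) = completion − arrival = 50 − 8 = 42

42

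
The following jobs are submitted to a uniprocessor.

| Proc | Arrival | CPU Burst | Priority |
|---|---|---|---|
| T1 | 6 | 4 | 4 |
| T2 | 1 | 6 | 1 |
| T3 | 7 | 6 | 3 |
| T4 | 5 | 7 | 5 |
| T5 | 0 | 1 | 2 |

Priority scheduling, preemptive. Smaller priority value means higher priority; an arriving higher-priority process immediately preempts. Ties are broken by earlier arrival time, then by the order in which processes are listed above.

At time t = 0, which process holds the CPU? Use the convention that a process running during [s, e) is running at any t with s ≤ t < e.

Gantt: | T5 0-1 | T2 1-7 | T3 7-13 | T1 13-17 | T4 17-24 |
Completion: T1=17  T2=7  T3=13  T4=24  T5=1

T5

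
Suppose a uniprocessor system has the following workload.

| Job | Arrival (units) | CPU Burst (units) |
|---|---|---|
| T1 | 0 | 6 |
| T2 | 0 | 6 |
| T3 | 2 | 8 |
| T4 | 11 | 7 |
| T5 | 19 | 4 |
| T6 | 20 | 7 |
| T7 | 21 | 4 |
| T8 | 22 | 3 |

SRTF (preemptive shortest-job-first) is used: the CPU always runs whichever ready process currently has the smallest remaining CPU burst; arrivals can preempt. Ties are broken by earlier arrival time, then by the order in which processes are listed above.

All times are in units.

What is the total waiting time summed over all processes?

Schedule: | T1 0-6 | T2 6-12 | T4 12-19 | T5 19-23 | T8 23-26 | T7 26-30 | T6 30-37 | T3 37-45 |
Completion: T1=6  T2=12  T3=45  T4=19  T5=23  T6=37  T7=30  T8=26
Turnaround (C−A): T1=6  T2=12  T3=43  T4=8  T5=4  T6=17  T7=9  T8=4
Waiting = turnaround − burst: T1=0, T2=6, T3=35, T4=1, T5=0, T6=10, T7=5, T8=1
Total waiting = 0 + 6 + 35 + 1 + 0 + 10 + 5 + 1 = 58

58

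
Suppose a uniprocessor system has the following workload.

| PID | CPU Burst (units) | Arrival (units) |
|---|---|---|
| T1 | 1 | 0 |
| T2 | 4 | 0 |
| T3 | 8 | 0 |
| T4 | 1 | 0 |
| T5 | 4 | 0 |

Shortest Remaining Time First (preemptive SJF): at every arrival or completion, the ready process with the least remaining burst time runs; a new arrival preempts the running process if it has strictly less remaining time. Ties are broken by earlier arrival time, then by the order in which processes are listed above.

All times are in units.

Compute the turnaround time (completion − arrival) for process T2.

6

Timeline: | T1 0-1 | T4 1-2 | T2 2-6 | T5 6-10 | T3 10-18 |
Completion: T1=1  T2=6  T3=18  T4=2  T5=10
Turnaround (C−A): T1=1  T2=6  T3=18  T4=2  T5=10
Turnaround(T2) = completion − arrival = 6 − 0 = 6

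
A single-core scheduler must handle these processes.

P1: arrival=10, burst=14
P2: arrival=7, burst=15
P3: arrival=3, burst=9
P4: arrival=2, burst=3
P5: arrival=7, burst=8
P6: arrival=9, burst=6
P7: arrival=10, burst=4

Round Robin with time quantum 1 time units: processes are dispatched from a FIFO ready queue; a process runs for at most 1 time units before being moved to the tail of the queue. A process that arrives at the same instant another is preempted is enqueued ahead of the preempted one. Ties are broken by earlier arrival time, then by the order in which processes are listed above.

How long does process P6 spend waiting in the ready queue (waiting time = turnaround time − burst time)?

Timeline: | idle 0-2 | P4 2-3 | P3 3-4 | P4 4-5 | P3 5-6 | P4 6-7 | P3 7-8 | P2 8-9 | P5 9-10 | P3 10-11 | P6 11-12 | P2 12-13 | P1 13-14 | P7 14-15 | P5 15-16 | P3 16-17 | P6 17-18 | P2 18-19 | P1 19-20 | P7 20-21 | P5 21-22 | P3 22-23 | P6 23-24 | P2 24-25 | P1 25-26 | P7 26-27 | P5 27-28 | P3 28-29 | P6 29-30 | P2 30-31 | P1 31-32 | P7 32-33 | P5 33-34 | P3 34-35 | P6 35-36 | P2 36-37 | P1 37-38 | P5 38-39 | P3 39-40 | P6 40-41 | P2 41-42 | P1 42-43 | P5 43-44 | P2 44-45 | P1 45-46 | P5 46-47 | P2 47-48 | P1 48-49 | P2 49-50 | P1 50-51 | P2 51-52 | P1 52-53 | P2 53-54 | P1 54-55 | P2 55-56 | P1 56-57 | P2 57-58 | P1 58-59 | P2 59-60 | P1 60-61 |
Completion: P1=61  P2=60  P3=40  P4=7  P5=47  P6=41  P7=33
Waiting(P6) = turnaround − burst = 32 − 6 = 26

26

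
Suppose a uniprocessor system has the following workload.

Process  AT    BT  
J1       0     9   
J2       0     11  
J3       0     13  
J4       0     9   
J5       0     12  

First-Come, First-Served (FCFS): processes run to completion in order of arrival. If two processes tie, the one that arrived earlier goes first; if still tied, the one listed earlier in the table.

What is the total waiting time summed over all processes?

Schedule: | J1 0-9 | J2 9-20 | J3 20-33 | J4 33-42 | J5 42-54 |
Completion: J1=9  J2=20  J3=33  J4=42  J5=54
Waiting = turnaround − burst: J1=0, J2=9, J3=20, J4=33, J5=42
Total waiting = 0 + 9 + 20 + 33 + 42 = 104

104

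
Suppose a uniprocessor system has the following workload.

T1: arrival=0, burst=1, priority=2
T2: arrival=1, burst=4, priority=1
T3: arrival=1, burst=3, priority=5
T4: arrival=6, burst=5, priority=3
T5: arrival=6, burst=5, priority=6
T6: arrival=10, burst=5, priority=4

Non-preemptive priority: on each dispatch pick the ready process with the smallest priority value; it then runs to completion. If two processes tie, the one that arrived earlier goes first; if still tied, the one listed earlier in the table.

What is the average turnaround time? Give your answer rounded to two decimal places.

Timeline: | T1 0-1 | T2 1-5 | T3 5-8 | T4 8-13 | T6 13-18 | T5 18-23 |
Completion: T1=1  T2=5  T3=8  T4=13  T5=23  T6=18
Turnaround times: T1=1, T2=4, T3=7, T4=7, T5=17, T6=8
Average turnaround = (1+4+7+7+17+8) / 6 = 44/6 = 7.33

7.33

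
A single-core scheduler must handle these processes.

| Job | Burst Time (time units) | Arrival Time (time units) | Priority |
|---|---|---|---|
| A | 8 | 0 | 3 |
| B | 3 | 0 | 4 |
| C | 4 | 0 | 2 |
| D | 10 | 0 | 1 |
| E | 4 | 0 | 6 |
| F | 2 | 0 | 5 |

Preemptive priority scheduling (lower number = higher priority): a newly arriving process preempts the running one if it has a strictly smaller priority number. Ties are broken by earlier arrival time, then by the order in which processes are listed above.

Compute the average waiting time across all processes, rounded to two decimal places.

16.33

Timeline: | D 0-10 | C 10-14 | A 14-22 | B 22-25 | F 25-27 | E 27-31 |
Completion: A=22  B=25  C=14  D=10  E=31  F=27
Turnaround (C−A): A=22  B=25  C=14  D=10  E=31  F=27
Waiting times: A=14, B=22, C=10, D=0, E=27, F=25
Average waiting = (14+22+10+0+27+25) / 6 = 98/6 = 16.33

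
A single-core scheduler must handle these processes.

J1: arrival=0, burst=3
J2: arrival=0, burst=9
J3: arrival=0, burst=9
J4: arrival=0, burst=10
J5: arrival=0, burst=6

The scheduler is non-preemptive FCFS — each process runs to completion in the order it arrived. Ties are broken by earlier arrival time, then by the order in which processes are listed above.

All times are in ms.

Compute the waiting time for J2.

Schedule: | J1 0-3 | J2 3-12 | J3 12-21 | J4 21-31 | J5 31-37 |
Completion: J1=3  J2=12  J3=21  J4=31  J5=37
Turnaround (C−A): J1=3  J2=12  J3=21  J4=31  J5=37
Waiting(J2) = turnaround − burst = 12 − 9 = 3

3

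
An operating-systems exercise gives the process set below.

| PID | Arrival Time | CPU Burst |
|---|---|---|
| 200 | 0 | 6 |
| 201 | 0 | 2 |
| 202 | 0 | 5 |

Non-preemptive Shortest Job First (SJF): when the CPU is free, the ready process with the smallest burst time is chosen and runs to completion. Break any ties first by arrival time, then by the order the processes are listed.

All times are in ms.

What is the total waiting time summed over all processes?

9

Schedule: | 201 0-2 | 202 2-7 | 200 7-13 |
Completion: 200=13  201=2  202=7
Waiting = turnaround − burst: 200=7, 201=0, 202=2
Total waiting = 7 + 0 + 2 = 9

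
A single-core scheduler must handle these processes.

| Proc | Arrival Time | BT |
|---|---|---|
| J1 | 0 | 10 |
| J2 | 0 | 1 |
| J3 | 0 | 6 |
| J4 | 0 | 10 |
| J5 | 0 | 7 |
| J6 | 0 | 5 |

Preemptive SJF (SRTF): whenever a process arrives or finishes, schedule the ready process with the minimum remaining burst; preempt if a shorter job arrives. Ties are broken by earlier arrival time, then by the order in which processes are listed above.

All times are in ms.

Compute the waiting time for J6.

1

Gantt: | J2 0-1 | J6 1-6 | J3 6-12 | J5 12-19 | J1 19-29 | J4 29-39 |
Completion: J1=29  J2=1  J3=12  J4=39  J5=19  J6=6
Turnaround (C−A): J1=29  J2=1  J3=12  J4=39  J5=19  J6=6
Waiting(J6) = turnaround − burst = 6 − 5 = 1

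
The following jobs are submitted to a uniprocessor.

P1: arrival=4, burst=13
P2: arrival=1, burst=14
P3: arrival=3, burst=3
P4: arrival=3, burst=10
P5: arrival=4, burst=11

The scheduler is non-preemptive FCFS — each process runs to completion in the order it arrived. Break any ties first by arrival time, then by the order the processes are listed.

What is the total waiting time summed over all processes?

88

Gantt: | idle 0-1 | P2 1-15 | P3 15-18 | P4 18-28 | P1 28-41 | P5 41-52 |
Completion: P1=41  P2=15  P3=18  P4=28  P5=52
Waiting = turnaround − burst: P1=24, P2=0, P3=12, P4=15, P5=37
Total waiting = 24 + 0 + 12 + 15 + 37 = 88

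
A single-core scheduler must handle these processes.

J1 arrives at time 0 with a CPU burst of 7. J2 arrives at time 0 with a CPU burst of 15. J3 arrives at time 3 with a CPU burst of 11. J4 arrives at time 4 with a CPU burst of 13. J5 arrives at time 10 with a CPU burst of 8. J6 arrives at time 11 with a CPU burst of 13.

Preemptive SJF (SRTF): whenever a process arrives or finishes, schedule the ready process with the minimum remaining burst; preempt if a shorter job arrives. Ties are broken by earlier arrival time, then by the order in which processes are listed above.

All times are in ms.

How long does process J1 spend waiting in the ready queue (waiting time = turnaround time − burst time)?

0

Gantt: | J1 0-7 | J3 7-18 | J5 18-26 | J4 26-39 | J6 39-52 | J2 52-67 |
Completion: J1=7  J2=67  J3=18  J4=39  J5=26  J6=52
Turnaround (C−A): J1=7  J2=67  J3=15  J4=35  J5=16  J6=41
Waiting(J1) = turnaround − burst = 7 − 7 = 0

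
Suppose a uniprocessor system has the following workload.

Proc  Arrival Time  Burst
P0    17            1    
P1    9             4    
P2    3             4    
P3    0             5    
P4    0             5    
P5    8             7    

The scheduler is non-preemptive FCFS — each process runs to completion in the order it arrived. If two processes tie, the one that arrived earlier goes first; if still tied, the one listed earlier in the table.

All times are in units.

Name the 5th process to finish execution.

P1

Gantt: | P3 0-5 | P4 5-10 | P2 10-14 | P5 14-21 | P1 21-25 | P0 25-26 |
Completion: P0=26  P1=25  P2=14  P3=5  P4=10  P5=21
Finish order: P3 → P4 → P2 → P5 → P1 → P0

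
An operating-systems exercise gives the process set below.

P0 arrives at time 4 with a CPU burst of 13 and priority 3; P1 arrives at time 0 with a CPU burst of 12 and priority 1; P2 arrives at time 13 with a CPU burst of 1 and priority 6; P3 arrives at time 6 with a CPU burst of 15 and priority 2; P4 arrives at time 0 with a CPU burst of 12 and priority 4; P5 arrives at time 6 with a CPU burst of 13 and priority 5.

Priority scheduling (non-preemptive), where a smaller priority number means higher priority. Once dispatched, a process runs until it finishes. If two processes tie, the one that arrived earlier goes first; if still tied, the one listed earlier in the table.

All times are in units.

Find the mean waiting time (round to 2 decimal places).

Gantt: | P1 0-12 | P3 12-27 | P0 27-40 | P4 40-52 | P5 52-65 | P2 65-66 |
Completion: P0=40  P1=12  P2=66  P3=27  P4=52  P5=65
Waiting times: P0=23, P1=0, P2=52, P3=6, P4=40, P5=46
Average waiting = (23+0+52+6+40+46) / 6 = 167/6 = 27.83

27.83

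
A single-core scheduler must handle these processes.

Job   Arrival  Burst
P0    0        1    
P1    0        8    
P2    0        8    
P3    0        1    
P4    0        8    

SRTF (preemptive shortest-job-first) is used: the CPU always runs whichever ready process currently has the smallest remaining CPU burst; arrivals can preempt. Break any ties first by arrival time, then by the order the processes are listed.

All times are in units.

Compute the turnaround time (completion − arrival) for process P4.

Schedule: | P0 0-1 | P3 1-2 | P1 2-10 | P2 10-18 | P4 18-26 |
Completion: P0=1  P1=10  P2=18  P3=2  P4=26
Turnaround (C−A): P0=1  P1=10  P2=18  P3=2  P4=26
Turnaround(P4) = completion − arrival = 26 − 0 = 26

26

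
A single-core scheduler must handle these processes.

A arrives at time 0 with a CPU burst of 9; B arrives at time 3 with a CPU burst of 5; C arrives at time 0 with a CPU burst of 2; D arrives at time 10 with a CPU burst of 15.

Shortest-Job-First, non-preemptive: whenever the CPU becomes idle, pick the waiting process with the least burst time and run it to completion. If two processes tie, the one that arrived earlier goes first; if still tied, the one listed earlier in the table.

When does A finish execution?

Schedule: | C 0-2 | A 2-11 | B 11-16 | D 16-31 |
Completion: A=11  B=16  C=2  D=31

11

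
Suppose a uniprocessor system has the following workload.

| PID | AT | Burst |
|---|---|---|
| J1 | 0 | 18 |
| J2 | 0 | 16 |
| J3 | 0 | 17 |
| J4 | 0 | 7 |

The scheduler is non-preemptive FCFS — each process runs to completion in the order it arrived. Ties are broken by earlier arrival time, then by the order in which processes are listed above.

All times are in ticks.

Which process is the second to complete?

J2

Schedule: | J1 0-18 | J2 18-34 | J3 34-51 | J4 51-58 |
Completion: J1=18  J2=34  J3=51  J4=58
Turnaround (C−A): J1=18  J2=34  J3=51  J4=58
Finish order: J1 → J2 → J3 → J4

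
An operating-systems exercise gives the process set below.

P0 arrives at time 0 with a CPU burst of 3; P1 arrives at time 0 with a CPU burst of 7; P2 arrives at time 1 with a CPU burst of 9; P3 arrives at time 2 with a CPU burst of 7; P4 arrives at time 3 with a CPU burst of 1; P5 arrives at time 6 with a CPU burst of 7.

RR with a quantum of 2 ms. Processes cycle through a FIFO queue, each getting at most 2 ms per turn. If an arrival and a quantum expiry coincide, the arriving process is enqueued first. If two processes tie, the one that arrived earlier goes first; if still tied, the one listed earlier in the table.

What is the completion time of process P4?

10

Schedule: | P0 0-2 | P1 2-4 | P2 4-6 | P3 6-8 | P0 8-9 | P4 9-10 | P1 10-12 | P5 12-14 | P2 14-16 | P3 16-18 | P1 18-20 | P5 20-22 | P2 22-24 | P3 24-26 | P1 26-27 | P5 27-29 | P2 29-31 | P3 31-32 | P5 32-33 | P2 33-34 |
Completion: P0=9  P1=27  P2=34  P3=32  P4=10  P5=33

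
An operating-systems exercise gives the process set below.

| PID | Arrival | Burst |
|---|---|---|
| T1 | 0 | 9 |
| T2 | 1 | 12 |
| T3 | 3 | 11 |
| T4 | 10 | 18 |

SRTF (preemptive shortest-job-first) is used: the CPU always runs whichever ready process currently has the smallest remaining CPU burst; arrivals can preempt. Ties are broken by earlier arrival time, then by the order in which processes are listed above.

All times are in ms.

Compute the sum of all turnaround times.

Schedule: | T1 0-9 | T3 9-20 | T2 20-32 | T4 32-50 |
Completion: T1=9  T2=32  T3=20  T4=50
Turnaround = completion − arrival: T1=9, T2=31, T3=17, T4=40
Total turnaround = 9 + 31 + 17 + 40 = 97

97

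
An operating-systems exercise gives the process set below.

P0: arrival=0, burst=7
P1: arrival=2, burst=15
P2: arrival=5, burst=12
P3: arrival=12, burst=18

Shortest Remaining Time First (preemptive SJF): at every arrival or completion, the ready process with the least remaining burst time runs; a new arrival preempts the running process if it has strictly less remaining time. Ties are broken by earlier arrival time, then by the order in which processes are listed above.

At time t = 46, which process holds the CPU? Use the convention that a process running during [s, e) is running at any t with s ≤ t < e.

Schedule: | P0 0-7 | P2 7-19 | P1 19-34 | P3 34-52 |
Completion: P0=7  P1=34  P2=19  P3=52

P3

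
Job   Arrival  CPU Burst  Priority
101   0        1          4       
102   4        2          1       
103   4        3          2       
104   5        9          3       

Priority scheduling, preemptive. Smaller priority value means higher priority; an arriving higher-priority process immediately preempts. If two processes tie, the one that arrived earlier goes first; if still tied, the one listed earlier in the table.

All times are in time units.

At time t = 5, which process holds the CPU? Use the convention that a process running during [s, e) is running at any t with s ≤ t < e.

102

Gantt: | 101 0-1 | idle 1-4 | 102 4-6 | 103 6-9 | 104 9-18 |
Completion: 101=1  102=6  103=9  104=18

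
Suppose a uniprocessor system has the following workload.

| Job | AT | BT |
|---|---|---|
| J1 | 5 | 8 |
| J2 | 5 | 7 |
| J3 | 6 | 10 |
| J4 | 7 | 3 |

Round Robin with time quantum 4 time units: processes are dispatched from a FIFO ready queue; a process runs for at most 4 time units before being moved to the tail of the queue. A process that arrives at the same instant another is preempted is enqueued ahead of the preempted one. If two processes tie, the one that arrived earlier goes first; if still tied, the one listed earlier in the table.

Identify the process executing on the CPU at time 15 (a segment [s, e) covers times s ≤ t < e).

J3

Schedule: | idle 0-5 | J1 5-9 | J2 9-13 | J3 13-17 | J4 17-20 | J1 20-24 | J2 24-27 | J3 27-33 |
Completion: J1=24  J2=27  J3=33  J4=20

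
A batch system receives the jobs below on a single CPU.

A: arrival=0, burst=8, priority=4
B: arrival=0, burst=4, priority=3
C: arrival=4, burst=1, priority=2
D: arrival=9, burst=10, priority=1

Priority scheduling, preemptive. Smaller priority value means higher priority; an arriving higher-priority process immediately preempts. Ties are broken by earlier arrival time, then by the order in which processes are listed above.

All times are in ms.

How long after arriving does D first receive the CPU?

Schedule: | B 0-4 | C 4-5 | A 5-9 | D 9-19 | A 19-23 |
Completion: A=23  B=4  C=5  D=19
Response(D) = first start − arrival = 9 − 9 = 0

0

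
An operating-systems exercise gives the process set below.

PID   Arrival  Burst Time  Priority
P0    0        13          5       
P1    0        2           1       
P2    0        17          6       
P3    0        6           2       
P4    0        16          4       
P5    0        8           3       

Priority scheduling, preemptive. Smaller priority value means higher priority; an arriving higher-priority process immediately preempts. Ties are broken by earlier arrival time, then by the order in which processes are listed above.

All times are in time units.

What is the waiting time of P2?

45

Schedule: | P1 0-2 | P3 2-8 | P5 8-16 | P4 16-32 | P0 32-45 | P2 45-62 |
Completion: P0=45  P1=2  P2=62  P3=8  P4=32  P5=16
Waiting(P2) = turnaround − burst = 62 − 17 = 45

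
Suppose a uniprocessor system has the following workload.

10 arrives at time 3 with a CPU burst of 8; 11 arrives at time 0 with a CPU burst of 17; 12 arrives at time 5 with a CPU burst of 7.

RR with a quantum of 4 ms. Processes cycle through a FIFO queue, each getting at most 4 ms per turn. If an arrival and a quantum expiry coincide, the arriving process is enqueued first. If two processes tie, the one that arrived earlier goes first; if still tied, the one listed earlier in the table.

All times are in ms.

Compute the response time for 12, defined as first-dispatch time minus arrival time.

Gantt: | 11 0-4 | 10 4-8 | 11 8-12 | 12 12-16 | 10 16-20 | 11 20-24 | 12 24-27 | 11 27-32 |
Completion: 10=20  11=32  12=27
Turnaround (C−A): 10=17  11=32  12=22
Response(12) = first start − arrival = 12 − 5 = 7

7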